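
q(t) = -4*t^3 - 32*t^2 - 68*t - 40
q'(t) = -12*t^2 - 64*t - 68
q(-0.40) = -17.66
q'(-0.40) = -44.32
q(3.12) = -685.15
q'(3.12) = -384.49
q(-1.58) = 3.33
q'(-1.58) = 3.16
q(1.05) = -151.31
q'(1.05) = -148.43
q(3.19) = -712.40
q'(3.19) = -394.27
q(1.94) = -321.56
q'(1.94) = -237.32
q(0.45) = -77.44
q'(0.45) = -99.23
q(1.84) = -298.38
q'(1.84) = -226.39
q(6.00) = -2464.00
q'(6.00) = -884.00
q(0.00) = -40.00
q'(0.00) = -68.00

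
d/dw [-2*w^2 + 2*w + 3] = 2 - 4*w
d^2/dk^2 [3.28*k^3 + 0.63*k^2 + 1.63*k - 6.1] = 19.68*k + 1.26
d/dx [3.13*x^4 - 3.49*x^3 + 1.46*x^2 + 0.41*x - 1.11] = 12.52*x^3 - 10.47*x^2 + 2.92*x + 0.41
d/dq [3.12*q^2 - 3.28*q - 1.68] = 6.24*q - 3.28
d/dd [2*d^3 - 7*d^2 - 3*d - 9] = 6*d^2 - 14*d - 3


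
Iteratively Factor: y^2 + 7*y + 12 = (y + 3)*(y + 4)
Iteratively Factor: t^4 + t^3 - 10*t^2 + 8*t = (t + 4)*(t^3 - 3*t^2 + 2*t) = t*(t + 4)*(t^2 - 3*t + 2) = t*(t - 2)*(t + 4)*(t - 1)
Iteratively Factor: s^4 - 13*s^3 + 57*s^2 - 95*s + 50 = (s - 2)*(s^3 - 11*s^2 + 35*s - 25) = (s - 5)*(s - 2)*(s^2 - 6*s + 5) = (s - 5)*(s - 2)*(s - 1)*(s - 5)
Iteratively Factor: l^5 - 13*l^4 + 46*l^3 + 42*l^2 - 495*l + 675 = (l - 3)*(l^4 - 10*l^3 + 16*l^2 + 90*l - 225) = (l - 3)*(l + 3)*(l^3 - 13*l^2 + 55*l - 75) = (l - 3)^2*(l + 3)*(l^2 - 10*l + 25) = (l - 5)*(l - 3)^2*(l + 3)*(l - 5)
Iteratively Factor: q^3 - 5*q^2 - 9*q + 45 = (q - 5)*(q^2 - 9) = (q - 5)*(q + 3)*(q - 3)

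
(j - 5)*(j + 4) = j^2 - j - 20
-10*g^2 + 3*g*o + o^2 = (-2*g + o)*(5*g + o)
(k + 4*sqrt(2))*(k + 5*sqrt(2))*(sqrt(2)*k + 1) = sqrt(2)*k^3 + 19*k^2 + 49*sqrt(2)*k + 40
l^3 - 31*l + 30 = (l - 5)*(l - 1)*(l + 6)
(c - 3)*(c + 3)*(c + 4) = c^3 + 4*c^2 - 9*c - 36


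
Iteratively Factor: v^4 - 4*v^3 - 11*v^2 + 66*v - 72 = (v + 4)*(v^3 - 8*v^2 + 21*v - 18) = (v - 2)*(v + 4)*(v^2 - 6*v + 9) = (v - 3)*(v - 2)*(v + 4)*(v - 3)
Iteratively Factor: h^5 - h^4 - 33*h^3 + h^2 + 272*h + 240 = (h + 1)*(h^4 - 2*h^3 - 31*h^2 + 32*h + 240) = (h + 1)*(h + 4)*(h^3 - 6*h^2 - 7*h + 60) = (h + 1)*(h + 3)*(h + 4)*(h^2 - 9*h + 20) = (h - 4)*(h + 1)*(h + 3)*(h + 4)*(h - 5)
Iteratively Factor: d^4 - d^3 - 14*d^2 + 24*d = (d)*(d^3 - d^2 - 14*d + 24) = d*(d - 3)*(d^2 + 2*d - 8) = d*(d - 3)*(d - 2)*(d + 4)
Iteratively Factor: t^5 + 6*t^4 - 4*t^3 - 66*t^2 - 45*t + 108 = (t - 3)*(t^4 + 9*t^3 + 23*t^2 + 3*t - 36) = (t - 3)*(t - 1)*(t^3 + 10*t^2 + 33*t + 36) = (t - 3)*(t - 1)*(t + 3)*(t^2 + 7*t + 12) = (t - 3)*(t - 1)*(t + 3)*(t + 4)*(t + 3)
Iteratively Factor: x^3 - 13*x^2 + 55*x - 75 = (x - 5)*(x^2 - 8*x + 15) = (x - 5)*(x - 3)*(x - 5)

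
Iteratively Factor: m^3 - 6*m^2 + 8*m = (m)*(m^2 - 6*m + 8) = m*(m - 4)*(m - 2)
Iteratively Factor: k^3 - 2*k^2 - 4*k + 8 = (k - 2)*(k^2 - 4) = (k - 2)*(k + 2)*(k - 2)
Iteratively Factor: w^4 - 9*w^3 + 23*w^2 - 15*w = (w - 1)*(w^3 - 8*w^2 + 15*w) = w*(w - 1)*(w^2 - 8*w + 15) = w*(w - 5)*(w - 1)*(w - 3)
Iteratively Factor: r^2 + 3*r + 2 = (r + 2)*(r + 1)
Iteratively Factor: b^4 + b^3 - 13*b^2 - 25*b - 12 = (b - 4)*(b^3 + 5*b^2 + 7*b + 3) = (b - 4)*(b + 1)*(b^2 + 4*b + 3) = (b - 4)*(b + 1)*(b + 3)*(b + 1)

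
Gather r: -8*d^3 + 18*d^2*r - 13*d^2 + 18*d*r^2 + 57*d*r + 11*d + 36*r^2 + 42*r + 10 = -8*d^3 - 13*d^2 + 11*d + r^2*(18*d + 36) + r*(18*d^2 + 57*d + 42) + 10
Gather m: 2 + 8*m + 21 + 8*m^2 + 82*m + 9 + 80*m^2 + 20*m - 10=88*m^2 + 110*m + 22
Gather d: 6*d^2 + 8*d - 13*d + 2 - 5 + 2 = 6*d^2 - 5*d - 1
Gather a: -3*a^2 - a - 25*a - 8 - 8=-3*a^2 - 26*a - 16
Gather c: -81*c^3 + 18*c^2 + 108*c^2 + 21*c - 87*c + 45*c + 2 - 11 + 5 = -81*c^3 + 126*c^2 - 21*c - 4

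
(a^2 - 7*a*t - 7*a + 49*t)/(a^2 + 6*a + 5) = (a^2 - 7*a*t - 7*a + 49*t)/(a^2 + 6*a + 5)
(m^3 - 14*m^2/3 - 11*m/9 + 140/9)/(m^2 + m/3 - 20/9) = (3*m^2 - 19*m + 28)/(3*m - 4)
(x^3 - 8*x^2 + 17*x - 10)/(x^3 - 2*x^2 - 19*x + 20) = (x - 2)/(x + 4)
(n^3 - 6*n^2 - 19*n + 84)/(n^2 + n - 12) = n - 7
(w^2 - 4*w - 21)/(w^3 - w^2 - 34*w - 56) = (w + 3)/(w^2 + 6*w + 8)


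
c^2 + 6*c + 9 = (c + 3)^2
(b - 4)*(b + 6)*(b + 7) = b^3 + 9*b^2 - 10*b - 168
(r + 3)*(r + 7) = r^2 + 10*r + 21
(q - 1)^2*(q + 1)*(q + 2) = q^4 + q^3 - 3*q^2 - q + 2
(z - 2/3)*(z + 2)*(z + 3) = z^3 + 13*z^2/3 + 8*z/3 - 4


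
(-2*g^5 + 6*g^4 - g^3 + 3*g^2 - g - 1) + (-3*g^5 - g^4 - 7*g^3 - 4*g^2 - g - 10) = -5*g^5 + 5*g^4 - 8*g^3 - g^2 - 2*g - 11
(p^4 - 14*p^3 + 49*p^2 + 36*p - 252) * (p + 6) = p^5 - 8*p^4 - 35*p^3 + 330*p^2 - 36*p - 1512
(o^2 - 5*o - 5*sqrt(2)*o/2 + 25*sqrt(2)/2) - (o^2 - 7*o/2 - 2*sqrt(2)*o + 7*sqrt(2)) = -3*o/2 - sqrt(2)*o/2 + 11*sqrt(2)/2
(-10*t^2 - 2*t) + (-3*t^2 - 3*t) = -13*t^2 - 5*t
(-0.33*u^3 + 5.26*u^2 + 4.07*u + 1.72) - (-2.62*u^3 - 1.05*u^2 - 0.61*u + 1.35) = 2.29*u^3 + 6.31*u^2 + 4.68*u + 0.37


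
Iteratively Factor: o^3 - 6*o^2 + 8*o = (o - 2)*(o^2 - 4*o) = (o - 4)*(o - 2)*(o)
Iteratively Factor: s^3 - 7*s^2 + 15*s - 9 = (s - 1)*(s^2 - 6*s + 9) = (s - 3)*(s - 1)*(s - 3)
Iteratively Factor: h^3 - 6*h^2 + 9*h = (h - 3)*(h^2 - 3*h) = h*(h - 3)*(h - 3)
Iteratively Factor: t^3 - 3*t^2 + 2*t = (t - 1)*(t^2 - 2*t) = t*(t - 1)*(t - 2)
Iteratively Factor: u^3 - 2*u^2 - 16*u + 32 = (u - 4)*(u^2 + 2*u - 8) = (u - 4)*(u - 2)*(u + 4)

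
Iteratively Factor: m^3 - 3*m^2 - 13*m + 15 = (m - 5)*(m^2 + 2*m - 3) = (m - 5)*(m + 3)*(m - 1)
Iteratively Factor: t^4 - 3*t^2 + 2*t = (t + 2)*(t^3 - 2*t^2 + t) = t*(t + 2)*(t^2 - 2*t + 1) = t*(t - 1)*(t + 2)*(t - 1)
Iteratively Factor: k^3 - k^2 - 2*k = (k + 1)*(k^2 - 2*k) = (k - 2)*(k + 1)*(k)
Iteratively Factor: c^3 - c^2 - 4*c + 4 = (c - 2)*(c^2 + c - 2) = (c - 2)*(c - 1)*(c + 2)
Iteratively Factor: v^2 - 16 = (v + 4)*(v - 4)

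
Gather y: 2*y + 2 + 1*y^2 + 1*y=y^2 + 3*y + 2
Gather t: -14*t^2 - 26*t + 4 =-14*t^2 - 26*t + 4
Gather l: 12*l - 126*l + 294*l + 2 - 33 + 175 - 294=180*l - 150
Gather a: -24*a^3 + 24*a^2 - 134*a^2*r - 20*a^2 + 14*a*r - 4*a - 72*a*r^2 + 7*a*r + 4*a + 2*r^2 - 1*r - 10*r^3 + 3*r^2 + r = -24*a^3 + a^2*(4 - 134*r) + a*(-72*r^2 + 21*r) - 10*r^3 + 5*r^2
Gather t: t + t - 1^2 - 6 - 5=2*t - 12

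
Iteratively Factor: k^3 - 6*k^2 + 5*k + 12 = (k - 3)*(k^2 - 3*k - 4) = (k - 3)*(k + 1)*(k - 4)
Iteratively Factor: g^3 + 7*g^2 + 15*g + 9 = (g + 3)*(g^2 + 4*g + 3) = (g + 3)^2*(g + 1)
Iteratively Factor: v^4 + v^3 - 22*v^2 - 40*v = (v - 5)*(v^3 + 6*v^2 + 8*v) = (v - 5)*(v + 2)*(v^2 + 4*v) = (v - 5)*(v + 2)*(v + 4)*(v)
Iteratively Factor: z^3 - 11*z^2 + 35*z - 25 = (z - 5)*(z^2 - 6*z + 5) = (z - 5)*(z - 1)*(z - 5)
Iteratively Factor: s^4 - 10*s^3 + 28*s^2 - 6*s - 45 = (s - 3)*(s^3 - 7*s^2 + 7*s + 15) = (s - 3)^2*(s^2 - 4*s - 5) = (s - 5)*(s - 3)^2*(s + 1)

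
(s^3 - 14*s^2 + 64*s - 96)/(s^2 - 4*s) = s - 10 + 24/s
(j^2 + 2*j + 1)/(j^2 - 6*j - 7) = (j + 1)/(j - 7)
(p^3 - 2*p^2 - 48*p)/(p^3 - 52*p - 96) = p/(p + 2)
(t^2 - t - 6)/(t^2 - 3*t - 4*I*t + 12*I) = (t + 2)/(t - 4*I)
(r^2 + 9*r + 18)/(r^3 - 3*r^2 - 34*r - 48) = (r + 6)/(r^2 - 6*r - 16)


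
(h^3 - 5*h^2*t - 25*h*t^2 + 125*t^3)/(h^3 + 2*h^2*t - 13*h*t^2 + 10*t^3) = (h^2 - 10*h*t + 25*t^2)/(h^2 - 3*h*t + 2*t^2)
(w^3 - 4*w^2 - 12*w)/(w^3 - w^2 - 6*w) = (w - 6)/(w - 3)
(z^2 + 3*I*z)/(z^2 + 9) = z/(z - 3*I)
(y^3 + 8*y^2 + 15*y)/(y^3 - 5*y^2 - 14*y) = (y^2 + 8*y + 15)/(y^2 - 5*y - 14)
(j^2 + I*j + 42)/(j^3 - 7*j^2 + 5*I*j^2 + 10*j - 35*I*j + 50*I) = (j^2 + I*j + 42)/(j^3 + j^2*(-7 + 5*I) + j*(10 - 35*I) + 50*I)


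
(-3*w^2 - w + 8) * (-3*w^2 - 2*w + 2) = 9*w^4 + 9*w^3 - 28*w^2 - 18*w + 16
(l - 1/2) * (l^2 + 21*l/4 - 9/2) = l^3 + 19*l^2/4 - 57*l/8 + 9/4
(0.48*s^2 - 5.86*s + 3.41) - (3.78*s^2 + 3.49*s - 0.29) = -3.3*s^2 - 9.35*s + 3.7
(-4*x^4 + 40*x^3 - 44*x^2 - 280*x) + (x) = -4*x^4 + 40*x^3 - 44*x^2 - 279*x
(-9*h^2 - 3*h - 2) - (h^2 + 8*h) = -10*h^2 - 11*h - 2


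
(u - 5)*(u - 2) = u^2 - 7*u + 10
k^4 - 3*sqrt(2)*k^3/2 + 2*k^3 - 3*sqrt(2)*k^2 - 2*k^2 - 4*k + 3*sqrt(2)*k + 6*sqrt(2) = (k + 2)*(k - 3*sqrt(2)/2)*(k - sqrt(2))*(k + sqrt(2))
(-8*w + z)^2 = 64*w^2 - 16*w*z + z^2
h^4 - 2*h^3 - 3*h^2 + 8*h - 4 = (h - 2)*(h - 1)^2*(h + 2)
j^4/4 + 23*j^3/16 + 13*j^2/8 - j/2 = j*(j/4 + 1)*(j - 1/4)*(j + 2)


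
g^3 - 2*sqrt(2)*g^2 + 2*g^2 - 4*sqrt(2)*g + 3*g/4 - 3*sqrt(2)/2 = (g + 1/2)*(g + 3/2)*(g - 2*sqrt(2))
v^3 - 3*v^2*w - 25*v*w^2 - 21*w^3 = (v - 7*w)*(v + w)*(v + 3*w)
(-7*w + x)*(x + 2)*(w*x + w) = -7*w^2*x^2 - 21*w^2*x - 14*w^2 + w*x^3 + 3*w*x^2 + 2*w*x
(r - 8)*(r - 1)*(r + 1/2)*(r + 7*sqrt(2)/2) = r^4 - 17*r^3/2 + 7*sqrt(2)*r^3/2 - 119*sqrt(2)*r^2/4 + 7*r^2/2 + 4*r + 49*sqrt(2)*r/4 + 14*sqrt(2)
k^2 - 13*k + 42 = (k - 7)*(k - 6)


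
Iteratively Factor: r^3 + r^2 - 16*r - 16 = (r + 1)*(r^2 - 16) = (r + 1)*(r + 4)*(r - 4)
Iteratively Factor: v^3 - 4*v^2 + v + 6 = (v + 1)*(v^2 - 5*v + 6) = (v - 3)*(v + 1)*(v - 2)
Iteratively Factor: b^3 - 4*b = (b - 2)*(b^2 + 2*b) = (b - 2)*(b + 2)*(b)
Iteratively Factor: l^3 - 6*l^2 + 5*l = (l)*(l^2 - 6*l + 5) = l*(l - 5)*(l - 1)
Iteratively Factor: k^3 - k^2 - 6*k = (k + 2)*(k^2 - 3*k) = k*(k + 2)*(k - 3)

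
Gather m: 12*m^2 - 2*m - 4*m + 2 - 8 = 12*m^2 - 6*m - 6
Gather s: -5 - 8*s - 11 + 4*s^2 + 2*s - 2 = 4*s^2 - 6*s - 18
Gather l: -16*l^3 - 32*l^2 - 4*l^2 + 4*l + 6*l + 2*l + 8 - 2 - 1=-16*l^3 - 36*l^2 + 12*l + 5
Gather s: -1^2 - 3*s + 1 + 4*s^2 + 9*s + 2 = 4*s^2 + 6*s + 2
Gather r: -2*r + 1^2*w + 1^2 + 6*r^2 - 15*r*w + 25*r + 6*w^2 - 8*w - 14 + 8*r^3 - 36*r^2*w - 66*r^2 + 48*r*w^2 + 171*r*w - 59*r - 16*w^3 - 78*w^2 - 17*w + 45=8*r^3 + r^2*(-36*w - 60) + r*(48*w^2 + 156*w - 36) - 16*w^3 - 72*w^2 - 24*w + 32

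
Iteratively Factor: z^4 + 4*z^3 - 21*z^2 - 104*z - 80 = (z + 4)*(z^3 - 21*z - 20) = (z + 4)^2*(z^2 - 4*z - 5) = (z + 1)*(z + 4)^2*(z - 5)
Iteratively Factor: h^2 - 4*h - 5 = (h - 5)*(h + 1)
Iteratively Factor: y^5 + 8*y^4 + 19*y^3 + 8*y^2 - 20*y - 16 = (y + 2)*(y^4 + 6*y^3 + 7*y^2 - 6*y - 8) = (y + 1)*(y + 2)*(y^3 + 5*y^2 + 2*y - 8) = (y - 1)*(y + 1)*(y + 2)*(y^2 + 6*y + 8) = (y - 1)*(y + 1)*(y + 2)*(y + 4)*(y + 2)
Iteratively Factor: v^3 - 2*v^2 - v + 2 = (v - 2)*(v^2 - 1) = (v - 2)*(v + 1)*(v - 1)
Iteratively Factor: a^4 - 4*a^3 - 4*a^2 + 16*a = (a - 4)*(a^3 - 4*a) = (a - 4)*(a - 2)*(a^2 + 2*a) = a*(a - 4)*(a - 2)*(a + 2)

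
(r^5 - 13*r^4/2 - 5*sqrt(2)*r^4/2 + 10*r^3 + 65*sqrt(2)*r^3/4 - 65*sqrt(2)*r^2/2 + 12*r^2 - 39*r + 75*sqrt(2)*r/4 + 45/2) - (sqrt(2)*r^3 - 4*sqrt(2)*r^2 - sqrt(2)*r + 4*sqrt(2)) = r^5 - 13*r^4/2 - 5*sqrt(2)*r^4/2 + 10*r^3 + 61*sqrt(2)*r^3/4 - 57*sqrt(2)*r^2/2 + 12*r^2 - 39*r + 79*sqrt(2)*r/4 - 4*sqrt(2) + 45/2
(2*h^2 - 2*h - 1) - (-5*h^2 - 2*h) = 7*h^2 - 1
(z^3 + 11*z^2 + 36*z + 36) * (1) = z^3 + 11*z^2 + 36*z + 36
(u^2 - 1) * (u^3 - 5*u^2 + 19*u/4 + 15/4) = u^5 - 5*u^4 + 15*u^3/4 + 35*u^2/4 - 19*u/4 - 15/4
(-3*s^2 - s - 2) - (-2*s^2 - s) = -s^2 - 2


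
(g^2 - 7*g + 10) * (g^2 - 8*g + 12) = g^4 - 15*g^3 + 78*g^2 - 164*g + 120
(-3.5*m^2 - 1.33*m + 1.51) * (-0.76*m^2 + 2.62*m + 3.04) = 2.66*m^4 - 8.1592*m^3 - 15.2722*m^2 - 0.0870000000000002*m + 4.5904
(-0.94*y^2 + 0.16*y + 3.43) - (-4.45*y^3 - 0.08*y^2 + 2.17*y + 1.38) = 4.45*y^3 - 0.86*y^2 - 2.01*y + 2.05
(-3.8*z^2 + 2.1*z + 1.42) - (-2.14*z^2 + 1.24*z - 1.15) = -1.66*z^2 + 0.86*z + 2.57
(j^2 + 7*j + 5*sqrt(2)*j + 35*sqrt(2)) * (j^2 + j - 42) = j^4 + 5*sqrt(2)*j^3 + 8*j^3 - 35*j^2 + 40*sqrt(2)*j^2 - 294*j - 175*sqrt(2)*j - 1470*sqrt(2)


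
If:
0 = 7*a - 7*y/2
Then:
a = y/2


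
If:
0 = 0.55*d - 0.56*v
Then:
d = 1.01818181818182*v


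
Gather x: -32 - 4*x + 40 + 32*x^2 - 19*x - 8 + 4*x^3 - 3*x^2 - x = 4*x^3 + 29*x^2 - 24*x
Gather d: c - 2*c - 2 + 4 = 2 - c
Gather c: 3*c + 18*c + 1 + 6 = 21*c + 7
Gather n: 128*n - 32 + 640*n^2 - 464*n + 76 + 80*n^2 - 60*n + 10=720*n^2 - 396*n + 54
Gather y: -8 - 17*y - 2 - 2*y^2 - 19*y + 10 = -2*y^2 - 36*y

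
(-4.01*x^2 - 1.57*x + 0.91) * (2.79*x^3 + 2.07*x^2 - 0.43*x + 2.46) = -11.1879*x^5 - 12.681*x^4 + 1.0133*x^3 - 7.3058*x^2 - 4.2535*x + 2.2386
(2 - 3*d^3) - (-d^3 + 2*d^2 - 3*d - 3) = -2*d^3 - 2*d^2 + 3*d + 5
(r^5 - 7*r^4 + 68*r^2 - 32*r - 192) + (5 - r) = r^5 - 7*r^4 + 68*r^2 - 33*r - 187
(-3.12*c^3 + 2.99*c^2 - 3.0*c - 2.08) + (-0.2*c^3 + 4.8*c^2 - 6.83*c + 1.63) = -3.32*c^3 + 7.79*c^2 - 9.83*c - 0.45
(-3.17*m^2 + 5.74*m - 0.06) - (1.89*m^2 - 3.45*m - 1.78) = -5.06*m^2 + 9.19*m + 1.72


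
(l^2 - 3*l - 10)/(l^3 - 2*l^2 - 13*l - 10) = 1/(l + 1)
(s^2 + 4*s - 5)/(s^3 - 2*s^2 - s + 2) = (s + 5)/(s^2 - s - 2)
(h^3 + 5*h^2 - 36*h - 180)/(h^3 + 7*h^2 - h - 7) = (h^3 + 5*h^2 - 36*h - 180)/(h^3 + 7*h^2 - h - 7)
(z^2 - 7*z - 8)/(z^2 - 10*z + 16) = (z + 1)/(z - 2)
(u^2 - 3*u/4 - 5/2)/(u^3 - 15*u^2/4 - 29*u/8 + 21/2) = 2*(4*u^2 - 3*u - 10)/(8*u^3 - 30*u^2 - 29*u + 84)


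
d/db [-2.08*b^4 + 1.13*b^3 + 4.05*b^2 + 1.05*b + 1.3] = -8.32*b^3 + 3.39*b^2 + 8.1*b + 1.05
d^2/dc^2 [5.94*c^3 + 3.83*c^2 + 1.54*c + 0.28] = 35.64*c + 7.66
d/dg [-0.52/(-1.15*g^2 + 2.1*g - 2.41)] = (1.092 - 1.196*g)/(1.15*g^2 - 2.1*g + 2.41)^2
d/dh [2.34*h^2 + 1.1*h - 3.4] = 4.68*h + 1.1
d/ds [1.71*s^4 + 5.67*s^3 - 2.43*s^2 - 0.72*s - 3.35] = 6.84*s^3 + 17.01*s^2 - 4.86*s - 0.72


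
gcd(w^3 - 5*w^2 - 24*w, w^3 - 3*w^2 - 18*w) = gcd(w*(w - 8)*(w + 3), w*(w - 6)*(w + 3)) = w^2 + 3*w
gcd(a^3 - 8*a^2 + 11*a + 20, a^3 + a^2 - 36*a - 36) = a + 1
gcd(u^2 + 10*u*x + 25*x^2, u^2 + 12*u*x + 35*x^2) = u + 5*x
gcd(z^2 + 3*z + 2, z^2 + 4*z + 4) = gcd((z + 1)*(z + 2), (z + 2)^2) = z + 2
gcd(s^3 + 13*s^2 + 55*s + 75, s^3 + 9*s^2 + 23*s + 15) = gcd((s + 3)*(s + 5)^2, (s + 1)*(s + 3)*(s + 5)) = s^2 + 8*s + 15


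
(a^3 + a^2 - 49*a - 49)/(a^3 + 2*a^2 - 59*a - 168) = (a^2 - 6*a - 7)/(a^2 - 5*a - 24)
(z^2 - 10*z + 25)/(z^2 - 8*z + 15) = (z - 5)/(z - 3)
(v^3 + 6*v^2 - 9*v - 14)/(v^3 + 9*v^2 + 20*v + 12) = (v^2 + 5*v - 14)/(v^2 + 8*v + 12)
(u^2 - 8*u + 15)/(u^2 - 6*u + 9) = (u - 5)/(u - 3)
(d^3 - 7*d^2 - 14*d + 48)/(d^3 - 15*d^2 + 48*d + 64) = (d^2 + d - 6)/(d^2 - 7*d - 8)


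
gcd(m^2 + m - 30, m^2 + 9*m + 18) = m + 6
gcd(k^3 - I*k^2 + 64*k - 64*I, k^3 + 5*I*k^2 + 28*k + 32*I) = k + 8*I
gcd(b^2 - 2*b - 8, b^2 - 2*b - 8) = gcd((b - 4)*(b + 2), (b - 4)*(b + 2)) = b^2 - 2*b - 8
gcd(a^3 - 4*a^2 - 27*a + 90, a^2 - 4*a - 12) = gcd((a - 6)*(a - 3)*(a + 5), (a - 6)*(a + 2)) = a - 6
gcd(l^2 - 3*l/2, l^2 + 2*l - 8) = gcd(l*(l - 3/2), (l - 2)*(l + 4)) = 1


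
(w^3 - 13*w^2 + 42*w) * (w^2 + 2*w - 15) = w^5 - 11*w^4 + w^3 + 279*w^2 - 630*w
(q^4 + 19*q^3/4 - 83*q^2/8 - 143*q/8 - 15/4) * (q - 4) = q^5 + 3*q^4/4 - 235*q^3/8 + 189*q^2/8 + 271*q/4 + 15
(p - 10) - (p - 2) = -8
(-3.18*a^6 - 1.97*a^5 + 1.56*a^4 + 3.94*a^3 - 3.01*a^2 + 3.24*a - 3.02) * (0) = 0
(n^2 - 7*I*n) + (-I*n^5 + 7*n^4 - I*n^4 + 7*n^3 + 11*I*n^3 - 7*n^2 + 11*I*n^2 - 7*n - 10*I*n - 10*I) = -I*n^5 + 7*n^4 - I*n^4 + 7*n^3 + 11*I*n^3 - 6*n^2 + 11*I*n^2 - 7*n - 17*I*n - 10*I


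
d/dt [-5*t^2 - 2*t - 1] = -10*t - 2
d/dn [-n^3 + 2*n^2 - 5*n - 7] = -3*n^2 + 4*n - 5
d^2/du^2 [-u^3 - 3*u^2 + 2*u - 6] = -6*u - 6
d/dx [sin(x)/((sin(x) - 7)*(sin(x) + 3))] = (cos(x)^2 - 22)*cos(x)/((sin(x) - 7)^2*(sin(x) + 3)^2)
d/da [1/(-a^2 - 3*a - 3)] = (2*a + 3)/(a^2 + 3*a + 3)^2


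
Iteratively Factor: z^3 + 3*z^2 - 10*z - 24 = (z + 2)*(z^2 + z - 12) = (z - 3)*(z + 2)*(z + 4)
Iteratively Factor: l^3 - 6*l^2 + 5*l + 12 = (l - 3)*(l^2 - 3*l - 4) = (l - 4)*(l - 3)*(l + 1)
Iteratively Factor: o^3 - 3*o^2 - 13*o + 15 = (o + 3)*(o^2 - 6*o + 5) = (o - 5)*(o + 3)*(o - 1)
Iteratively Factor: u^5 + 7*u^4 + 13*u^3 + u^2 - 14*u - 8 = (u + 1)*(u^4 + 6*u^3 + 7*u^2 - 6*u - 8) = (u - 1)*(u + 1)*(u^3 + 7*u^2 + 14*u + 8) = (u - 1)*(u + 1)*(u + 2)*(u^2 + 5*u + 4) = (u - 1)*(u + 1)*(u + 2)*(u + 4)*(u + 1)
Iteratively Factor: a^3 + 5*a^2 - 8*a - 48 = (a - 3)*(a^2 + 8*a + 16) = (a - 3)*(a + 4)*(a + 4)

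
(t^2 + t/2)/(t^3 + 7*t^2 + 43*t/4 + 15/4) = 2*t/(2*t^2 + 13*t + 15)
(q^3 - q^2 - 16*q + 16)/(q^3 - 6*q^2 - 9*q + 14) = (q^2 - 16)/(q^2 - 5*q - 14)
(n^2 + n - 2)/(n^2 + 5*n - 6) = (n + 2)/(n + 6)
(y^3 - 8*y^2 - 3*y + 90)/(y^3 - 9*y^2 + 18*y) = (y^2 - 2*y - 15)/(y*(y - 3))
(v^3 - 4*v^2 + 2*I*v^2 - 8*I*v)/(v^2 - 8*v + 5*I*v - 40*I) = v*(v^2 + 2*v*(-2 + I) - 8*I)/(v^2 + v*(-8 + 5*I) - 40*I)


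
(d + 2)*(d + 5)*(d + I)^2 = d^4 + 7*d^3 + 2*I*d^3 + 9*d^2 + 14*I*d^2 - 7*d + 20*I*d - 10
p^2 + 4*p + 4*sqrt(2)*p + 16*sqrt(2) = (p + 4)*(p + 4*sqrt(2))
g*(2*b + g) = 2*b*g + g^2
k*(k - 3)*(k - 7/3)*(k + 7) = k^4 + 5*k^3/3 - 91*k^2/3 + 49*k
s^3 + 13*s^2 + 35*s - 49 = (s - 1)*(s + 7)^2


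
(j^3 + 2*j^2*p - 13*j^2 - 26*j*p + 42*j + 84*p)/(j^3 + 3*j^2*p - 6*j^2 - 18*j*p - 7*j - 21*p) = (j^2 + 2*j*p - 6*j - 12*p)/(j^2 + 3*j*p + j + 3*p)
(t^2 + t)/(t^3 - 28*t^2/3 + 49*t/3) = 3*(t + 1)/(3*t^2 - 28*t + 49)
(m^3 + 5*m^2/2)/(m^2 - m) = m*(2*m + 5)/(2*(m - 1))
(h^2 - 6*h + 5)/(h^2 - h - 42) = (-h^2 + 6*h - 5)/(-h^2 + h + 42)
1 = 1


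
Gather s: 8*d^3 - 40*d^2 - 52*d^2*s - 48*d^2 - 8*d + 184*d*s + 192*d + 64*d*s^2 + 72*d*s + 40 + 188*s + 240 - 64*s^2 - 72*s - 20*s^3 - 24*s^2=8*d^3 - 88*d^2 + 184*d - 20*s^3 + s^2*(64*d - 88) + s*(-52*d^2 + 256*d + 116) + 280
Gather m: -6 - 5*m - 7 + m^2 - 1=m^2 - 5*m - 14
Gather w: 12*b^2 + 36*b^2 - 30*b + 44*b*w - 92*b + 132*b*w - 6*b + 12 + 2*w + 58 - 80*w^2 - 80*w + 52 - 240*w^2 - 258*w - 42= 48*b^2 - 128*b - 320*w^2 + w*(176*b - 336) + 80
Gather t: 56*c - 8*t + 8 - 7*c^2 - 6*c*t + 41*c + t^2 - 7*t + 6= -7*c^2 + 97*c + t^2 + t*(-6*c - 15) + 14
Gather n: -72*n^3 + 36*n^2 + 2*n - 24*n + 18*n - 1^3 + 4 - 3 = -72*n^3 + 36*n^2 - 4*n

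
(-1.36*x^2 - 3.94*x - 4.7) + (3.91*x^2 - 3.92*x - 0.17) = 2.55*x^2 - 7.86*x - 4.87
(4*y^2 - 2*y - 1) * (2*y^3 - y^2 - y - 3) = 8*y^5 - 8*y^4 - 4*y^3 - 9*y^2 + 7*y + 3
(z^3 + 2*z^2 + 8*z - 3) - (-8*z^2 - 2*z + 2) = z^3 + 10*z^2 + 10*z - 5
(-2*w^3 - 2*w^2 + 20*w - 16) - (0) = -2*w^3 - 2*w^2 + 20*w - 16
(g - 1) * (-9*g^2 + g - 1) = -9*g^3 + 10*g^2 - 2*g + 1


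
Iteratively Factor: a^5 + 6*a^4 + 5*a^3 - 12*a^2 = (a + 3)*(a^4 + 3*a^3 - 4*a^2) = (a - 1)*(a + 3)*(a^3 + 4*a^2) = a*(a - 1)*(a + 3)*(a^2 + 4*a) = a^2*(a - 1)*(a + 3)*(a + 4)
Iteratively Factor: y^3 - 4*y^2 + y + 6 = (y + 1)*(y^2 - 5*y + 6) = (y - 2)*(y + 1)*(y - 3)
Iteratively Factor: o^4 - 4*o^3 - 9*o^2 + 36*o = (o - 3)*(o^3 - o^2 - 12*o) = (o - 4)*(o - 3)*(o^2 + 3*o) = (o - 4)*(o - 3)*(o + 3)*(o)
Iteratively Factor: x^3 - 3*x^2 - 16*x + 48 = (x - 4)*(x^2 + x - 12) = (x - 4)*(x - 3)*(x + 4)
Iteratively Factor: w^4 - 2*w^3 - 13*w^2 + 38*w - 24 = (w - 2)*(w^3 - 13*w + 12) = (w - 2)*(w + 4)*(w^2 - 4*w + 3) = (w - 2)*(w - 1)*(w + 4)*(w - 3)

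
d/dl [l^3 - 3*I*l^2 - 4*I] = 3*l*(l - 2*I)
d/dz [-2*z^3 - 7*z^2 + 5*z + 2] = -6*z^2 - 14*z + 5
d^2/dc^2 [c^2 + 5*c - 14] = 2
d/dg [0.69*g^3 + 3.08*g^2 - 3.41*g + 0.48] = 2.07*g^2 + 6.16*g - 3.41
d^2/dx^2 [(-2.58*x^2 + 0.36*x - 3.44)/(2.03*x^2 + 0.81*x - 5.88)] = (1.4210854715202e-14*x^4 + 11.451636*x^3 - 269.830848*x^2 - 8.155728*x - 261.611088)/(8.365427*x^6 + 10.013787*x^5 - 68.697027*x^4 - 57.479463*x^3 + 198.984492*x^2 + 84.015792*x - 203.297472)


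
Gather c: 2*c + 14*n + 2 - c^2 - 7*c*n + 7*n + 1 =-c^2 + c*(2 - 7*n) + 21*n + 3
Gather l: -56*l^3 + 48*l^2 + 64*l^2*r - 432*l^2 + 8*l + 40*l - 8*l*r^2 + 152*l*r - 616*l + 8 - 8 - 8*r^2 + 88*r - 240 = -56*l^3 + l^2*(64*r - 384) + l*(-8*r^2 + 152*r - 568) - 8*r^2 + 88*r - 240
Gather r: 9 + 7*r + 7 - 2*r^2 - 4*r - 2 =-2*r^2 + 3*r + 14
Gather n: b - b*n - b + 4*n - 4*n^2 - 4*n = -b*n - 4*n^2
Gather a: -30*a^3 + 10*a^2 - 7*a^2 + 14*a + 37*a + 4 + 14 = -30*a^3 + 3*a^2 + 51*a + 18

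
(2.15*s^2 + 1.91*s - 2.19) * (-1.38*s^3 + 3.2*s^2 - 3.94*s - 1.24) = -2.967*s^5 + 4.2442*s^4 + 0.6632*s^3 - 17.1994*s^2 + 6.2602*s + 2.7156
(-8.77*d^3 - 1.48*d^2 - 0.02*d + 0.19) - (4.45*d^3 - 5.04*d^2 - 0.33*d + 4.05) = -13.22*d^3 + 3.56*d^2 + 0.31*d - 3.86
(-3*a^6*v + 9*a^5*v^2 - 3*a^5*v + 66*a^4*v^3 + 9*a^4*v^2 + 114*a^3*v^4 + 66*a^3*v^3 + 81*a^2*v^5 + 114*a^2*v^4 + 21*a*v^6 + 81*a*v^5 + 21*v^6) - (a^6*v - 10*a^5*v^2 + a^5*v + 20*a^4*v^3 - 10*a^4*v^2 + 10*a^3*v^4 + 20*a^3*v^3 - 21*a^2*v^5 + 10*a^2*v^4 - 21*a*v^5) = -4*a^6*v + 19*a^5*v^2 - 4*a^5*v + 46*a^4*v^3 + 19*a^4*v^2 + 104*a^3*v^4 + 46*a^3*v^3 + 102*a^2*v^5 + 104*a^2*v^4 + 21*a*v^6 + 102*a*v^5 + 21*v^6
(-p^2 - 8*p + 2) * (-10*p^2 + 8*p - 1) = 10*p^4 + 72*p^3 - 83*p^2 + 24*p - 2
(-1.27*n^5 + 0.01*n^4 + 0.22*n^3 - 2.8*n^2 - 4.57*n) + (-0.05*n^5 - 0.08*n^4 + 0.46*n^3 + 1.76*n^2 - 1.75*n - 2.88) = -1.32*n^5 - 0.07*n^4 + 0.68*n^3 - 1.04*n^2 - 6.32*n - 2.88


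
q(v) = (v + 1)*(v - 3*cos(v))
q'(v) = v + (v + 1)*(3*sin(v) + 1) - 3*cos(v)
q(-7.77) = 54.31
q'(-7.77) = 5.45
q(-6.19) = 47.63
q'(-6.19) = -15.82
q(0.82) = -2.23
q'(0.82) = 4.59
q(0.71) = -2.68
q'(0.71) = 3.49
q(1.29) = 1.05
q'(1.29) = 9.35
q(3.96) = 29.81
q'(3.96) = 0.11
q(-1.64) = 0.92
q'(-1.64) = -0.16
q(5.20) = 23.53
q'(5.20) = -6.44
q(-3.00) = 0.06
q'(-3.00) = -1.18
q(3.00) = 23.88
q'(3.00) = 11.66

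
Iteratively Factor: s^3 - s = (s + 1)*(s^2 - s) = (s - 1)*(s + 1)*(s)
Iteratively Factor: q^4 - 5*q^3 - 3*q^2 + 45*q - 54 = (q - 3)*(q^3 - 2*q^2 - 9*q + 18) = (q - 3)*(q + 3)*(q^2 - 5*q + 6) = (q - 3)*(q - 2)*(q + 3)*(q - 3)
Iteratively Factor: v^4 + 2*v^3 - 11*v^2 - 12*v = (v - 3)*(v^3 + 5*v^2 + 4*v) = (v - 3)*(v + 4)*(v^2 + v) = (v - 3)*(v + 1)*(v + 4)*(v)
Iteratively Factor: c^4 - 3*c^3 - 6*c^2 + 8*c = (c - 4)*(c^3 + c^2 - 2*c) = c*(c - 4)*(c^2 + c - 2) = c*(c - 4)*(c - 1)*(c + 2)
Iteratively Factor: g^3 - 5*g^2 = (g - 5)*(g^2) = g*(g - 5)*(g)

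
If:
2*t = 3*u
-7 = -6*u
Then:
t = 7/4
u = 7/6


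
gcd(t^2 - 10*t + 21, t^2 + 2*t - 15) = t - 3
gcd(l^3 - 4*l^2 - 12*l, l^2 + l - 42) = l - 6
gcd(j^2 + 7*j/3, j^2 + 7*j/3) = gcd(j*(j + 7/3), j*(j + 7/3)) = j^2 + 7*j/3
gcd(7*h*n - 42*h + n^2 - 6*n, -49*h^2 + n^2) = 7*h + n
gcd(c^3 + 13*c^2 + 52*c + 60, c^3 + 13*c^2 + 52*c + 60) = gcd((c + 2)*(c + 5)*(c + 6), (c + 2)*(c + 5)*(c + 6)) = c^3 + 13*c^2 + 52*c + 60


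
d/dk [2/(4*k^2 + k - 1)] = 2*(-8*k - 1)/(4*k^2 + k - 1)^2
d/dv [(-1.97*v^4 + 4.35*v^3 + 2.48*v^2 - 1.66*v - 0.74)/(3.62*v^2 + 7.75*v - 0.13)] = (-14.2628*v^5 - 30.0555*v^4 + 68.4494*v^3 + 23.5327*v^2 + 4.7128*v + 5.9508)/(13.1044*v^4 + 56.11*v^3 + 59.1213*v^2 - 2.015*v + 0.0169)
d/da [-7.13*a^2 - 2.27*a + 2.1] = -14.26*a - 2.27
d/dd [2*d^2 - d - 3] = 4*d - 1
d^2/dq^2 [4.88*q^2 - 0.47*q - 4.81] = 9.76000000000000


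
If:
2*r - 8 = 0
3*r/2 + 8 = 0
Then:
No Solution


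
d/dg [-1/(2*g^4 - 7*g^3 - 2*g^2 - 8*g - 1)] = (8*g^3 - 21*g^2 - 4*g - 8)/(-2*g^4 + 7*g^3 + 2*g^2 + 8*g + 1)^2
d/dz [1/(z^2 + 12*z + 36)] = 2*(-z - 6)/(z^2 + 12*z + 36)^2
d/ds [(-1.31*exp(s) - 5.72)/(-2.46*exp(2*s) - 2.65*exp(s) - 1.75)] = (-(1.31*exp(s) + 5.72)*(4.92*exp(s) + 2.65) + 3.2226*exp(2*s) + 3.4715*exp(s) + 2.2925)*exp(s)/(2.46*exp(2*s) + 2.65*exp(s) + 1.75)^2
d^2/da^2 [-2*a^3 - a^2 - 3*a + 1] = -12*a - 2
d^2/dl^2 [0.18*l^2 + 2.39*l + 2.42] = 0.360000000000000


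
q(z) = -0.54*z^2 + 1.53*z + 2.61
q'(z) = 1.53 - 1.08*z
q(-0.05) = 2.53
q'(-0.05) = 1.58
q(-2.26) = -3.61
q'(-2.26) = 3.97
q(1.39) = 3.69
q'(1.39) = 0.03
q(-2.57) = -4.89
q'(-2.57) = 4.31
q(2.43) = 3.14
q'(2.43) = -1.09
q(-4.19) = -13.28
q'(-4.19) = 6.06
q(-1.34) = -0.41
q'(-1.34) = 2.98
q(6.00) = -7.65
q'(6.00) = -4.95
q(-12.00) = -93.51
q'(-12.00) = 14.49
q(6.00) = -7.65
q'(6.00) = -4.95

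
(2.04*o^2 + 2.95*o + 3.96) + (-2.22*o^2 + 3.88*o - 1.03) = -0.18*o^2 + 6.83*o + 2.93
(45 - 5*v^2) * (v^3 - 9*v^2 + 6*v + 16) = -5*v^5 + 45*v^4 + 15*v^3 - 485*v^2 + 270*v + 720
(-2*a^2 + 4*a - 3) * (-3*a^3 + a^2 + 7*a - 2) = 6*a^5 - 14*a^4 - a^3 + 29*a^2 - 29*a + 6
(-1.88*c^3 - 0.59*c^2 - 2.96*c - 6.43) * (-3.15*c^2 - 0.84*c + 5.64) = 5.922*c^5 + 3.4377*c^4 - 0.7836*c^3 + 19.4133*c^2 - 11.2932*c - 36.2652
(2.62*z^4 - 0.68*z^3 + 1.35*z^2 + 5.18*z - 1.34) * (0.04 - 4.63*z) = -12.1306*z^5 + 3.2532*z^4 - 6.2777*z^3 - 23.9294*z^2 + 6.4114*z - 0.0536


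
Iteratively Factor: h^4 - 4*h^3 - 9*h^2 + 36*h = (h)*(h^3 - 4*h^2 - 9*h + 36) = h*(h - 3)*(h^2 - h - 12) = h*(h - 4)*(h - 3)*(h + 3)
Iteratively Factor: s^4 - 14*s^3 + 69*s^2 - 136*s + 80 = (s - 4)*(s^3 - 10*s^2 + 29*s - 20) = (s - 4)^2*(s^2 - 6*s + 5) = (s - 5)*(s - 4)^2*(s - 1)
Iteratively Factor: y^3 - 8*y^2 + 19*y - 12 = (y - 1)*(y^2 - 7*y + 12) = (y - 3)*(y - 1)*(y - 4)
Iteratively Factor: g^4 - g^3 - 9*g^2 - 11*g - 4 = (g + 1)*(g^3 - 2*g^2 - 7*g - 4) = (g + 1)^2*(g^2 - 3*g - 4) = (g + 1)^3*(g - 4)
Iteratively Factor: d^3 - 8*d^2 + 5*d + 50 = (d + 2)*(d^2 - 10*d + 25) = (d - 5)*(d + 2)*(d - 5)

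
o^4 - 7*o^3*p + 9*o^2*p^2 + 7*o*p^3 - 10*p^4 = (o - 5*p)*(o - 2*p)*(o - p)*(o + p)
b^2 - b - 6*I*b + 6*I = (b - 1)*(b - 6*I)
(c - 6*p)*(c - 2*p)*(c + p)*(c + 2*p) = c^4 - 5*c^3*p - 10*c^2*p^2 + 20*c*p^3 + 24*p^4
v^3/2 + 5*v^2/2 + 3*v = v*(v/2 + 1)*(v + 3)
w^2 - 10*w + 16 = (w - 8)*(w - 2)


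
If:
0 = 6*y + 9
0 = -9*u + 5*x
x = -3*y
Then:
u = 5/2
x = 9/2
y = -3/2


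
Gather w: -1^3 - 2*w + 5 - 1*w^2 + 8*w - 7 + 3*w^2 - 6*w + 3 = 2*w^2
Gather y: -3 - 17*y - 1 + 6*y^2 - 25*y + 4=6*y^2 - 42*y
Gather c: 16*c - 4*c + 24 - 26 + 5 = 12*c + 3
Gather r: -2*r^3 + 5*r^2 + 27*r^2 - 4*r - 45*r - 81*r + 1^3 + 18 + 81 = -2*r^3 + 32*r^2 - 130*r + 100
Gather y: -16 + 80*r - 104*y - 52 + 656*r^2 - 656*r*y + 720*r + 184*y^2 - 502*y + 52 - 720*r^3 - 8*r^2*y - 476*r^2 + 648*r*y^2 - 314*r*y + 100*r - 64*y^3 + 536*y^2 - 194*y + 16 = -720*r^3 + 180*r^2 + 900*r - 64*y^3 + y^2*(648*r + 720) + y*(-8*r^2 - 970*r - 800)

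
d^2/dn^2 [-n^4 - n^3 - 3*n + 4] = 6*n*(-2*n - 1)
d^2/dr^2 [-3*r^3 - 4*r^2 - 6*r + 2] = -18*r - 8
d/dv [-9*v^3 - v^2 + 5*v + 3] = -27*v^2 - 2*v + 5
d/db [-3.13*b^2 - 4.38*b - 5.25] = -6.26*b - 4.38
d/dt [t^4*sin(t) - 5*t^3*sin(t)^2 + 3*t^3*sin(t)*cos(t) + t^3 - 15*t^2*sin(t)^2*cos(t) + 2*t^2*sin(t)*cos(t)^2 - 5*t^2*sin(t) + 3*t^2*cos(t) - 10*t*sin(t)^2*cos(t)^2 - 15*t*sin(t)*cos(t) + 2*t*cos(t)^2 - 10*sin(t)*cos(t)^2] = t^4*cos(t) + 4*t^3*sin(t) - 5*t^3*sin(2*t) + 3*t^3*cos(2*t) + 3*t^2*sin(t)/4 + 9*t^2*sin(2*t)/2 - 45*t^2*sin(3*t)/4 - 9*t^2*cos(t)/2 + 15*t^2*cos(2*t)/2 + 3*t^2*cos(3*t)/2 - 9*t^2/2 - 3*t*sin(t) - 2*t*sin(2*t) + t*sin(3*t) - 5*t*sin(4*t) - 15*t*cos(t)/2 - 15*t*cos(2*t) + 15*t*cos(3*t)/2 + 6*sqrt(2)*t*cos(t + pi/4) - 15*sin(2*t)/2 - 5*cos(t)/2 + 5*cos(2*t)^2/2 + cos(2*t) - 15*cos(3*t)/2 - 3/2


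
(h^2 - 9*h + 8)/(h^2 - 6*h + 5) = (h - 8)/(h - 5)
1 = 1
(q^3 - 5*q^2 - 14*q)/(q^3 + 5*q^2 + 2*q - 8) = q*(q - 7)/(q^2 + 3*q - 4)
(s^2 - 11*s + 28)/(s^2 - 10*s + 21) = (s - 4)/(s - 3)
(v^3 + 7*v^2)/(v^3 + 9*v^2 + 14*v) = v/(v + 2)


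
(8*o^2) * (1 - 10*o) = -80*o^3 + 8*o^2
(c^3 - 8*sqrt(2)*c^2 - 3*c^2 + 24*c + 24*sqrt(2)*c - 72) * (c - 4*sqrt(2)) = c^4 - 12*sqrt(2)*c^3 - 3*c^3 + 36*sqrt(2)*c^2 + 88*c^2 - 264*c - 96*sqrt(2)*c + 288*sqrt(2)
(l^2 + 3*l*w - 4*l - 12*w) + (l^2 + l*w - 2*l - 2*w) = 2*l^2 + 4*l*w - 6*l - 14*w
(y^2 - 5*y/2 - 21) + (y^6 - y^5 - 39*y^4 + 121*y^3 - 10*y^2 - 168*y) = y^6 - y^5 - 39*y^4 + 121*y^3 - 9*y^2 - 341*y/2 - 21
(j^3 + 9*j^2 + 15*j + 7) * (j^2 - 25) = j^5 + 9*j^4 - 10*j^3 - 218*j^2 - 375*j - 175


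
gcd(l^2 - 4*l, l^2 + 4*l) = l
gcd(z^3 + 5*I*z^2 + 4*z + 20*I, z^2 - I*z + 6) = z + 2*I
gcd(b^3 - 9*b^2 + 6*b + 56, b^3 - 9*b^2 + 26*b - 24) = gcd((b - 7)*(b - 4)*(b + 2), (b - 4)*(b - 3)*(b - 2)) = b - 4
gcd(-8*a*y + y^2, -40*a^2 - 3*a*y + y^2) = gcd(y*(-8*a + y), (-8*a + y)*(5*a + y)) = -8*a + y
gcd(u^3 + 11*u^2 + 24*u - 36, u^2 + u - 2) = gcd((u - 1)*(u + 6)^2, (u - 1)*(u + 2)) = u - 1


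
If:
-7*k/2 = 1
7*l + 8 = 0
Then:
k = -2/7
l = -8/7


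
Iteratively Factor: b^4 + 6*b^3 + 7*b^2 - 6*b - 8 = (b + 2)*(b^3 + 4*b^2 - b - 4) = (b + 2)*(b + 4)*(b^2 - 1) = (b - 1)*(b + 2)*(b + 4)*(b + 1)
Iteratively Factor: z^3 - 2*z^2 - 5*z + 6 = (z + 2)*(z^2 - 4*z + 3) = (z - 3)*(z + 2)*(z - 1)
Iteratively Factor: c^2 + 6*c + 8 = (c + 4)*(c + 2)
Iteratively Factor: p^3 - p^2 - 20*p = (p)*(p^2 - p - 20) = p*(p + 4)*(p - 5)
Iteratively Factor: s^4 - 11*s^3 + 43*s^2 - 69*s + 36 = (s - 3)*(s^3 - 8*s^2 + 19*s - 12) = (s - 3)^2*(s^2 - 5*s + 4) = (s - 4)*(s - 3)^2*(s - 1)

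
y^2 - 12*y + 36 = (y - 6)^2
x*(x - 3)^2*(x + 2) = x^4 - 4*x^3 - 3*x^2 + 18*x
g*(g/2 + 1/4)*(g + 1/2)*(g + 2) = g^4/2 + 3*g^3/2 + 9*g^2/8 + g/4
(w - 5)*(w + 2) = w^2 - 3*w - 10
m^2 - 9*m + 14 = (m - 7)*(m - 2)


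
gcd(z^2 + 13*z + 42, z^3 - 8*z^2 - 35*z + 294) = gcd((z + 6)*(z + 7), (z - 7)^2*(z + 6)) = z + 6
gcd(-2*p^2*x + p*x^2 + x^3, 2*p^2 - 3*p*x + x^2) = -p + x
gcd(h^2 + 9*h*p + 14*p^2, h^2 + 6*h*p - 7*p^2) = h + 7*p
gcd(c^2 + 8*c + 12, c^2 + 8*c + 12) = c^2 + 8*c + 12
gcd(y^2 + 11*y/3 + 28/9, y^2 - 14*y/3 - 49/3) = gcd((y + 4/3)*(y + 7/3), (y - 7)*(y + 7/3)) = y + 7/3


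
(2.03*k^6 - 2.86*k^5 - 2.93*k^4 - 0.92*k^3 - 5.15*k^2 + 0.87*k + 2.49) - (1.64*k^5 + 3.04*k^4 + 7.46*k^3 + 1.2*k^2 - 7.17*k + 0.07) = 2.03*k^6 - 4.5*k^5 - 5.97*k^4 - 8.38*k^3 - 6.35*k^2 + 8.04*k + 2.42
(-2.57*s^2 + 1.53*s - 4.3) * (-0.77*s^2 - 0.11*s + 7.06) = 1.9789*s^4 - 0.8954*s^3 - 15.0015*s^2 + 11.2748*s - 30.358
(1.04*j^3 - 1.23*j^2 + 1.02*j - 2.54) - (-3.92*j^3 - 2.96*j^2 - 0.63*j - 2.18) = 4.96*j^3 + 1.73*j^2 + 1.65*j - 0.36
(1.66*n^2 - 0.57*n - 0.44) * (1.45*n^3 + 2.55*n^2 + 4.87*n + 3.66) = 2.407*n^5 + 3.4065*n^4 + 5.9927*n^3 + 2.1777*n^2 - 4.229*n - 1.6104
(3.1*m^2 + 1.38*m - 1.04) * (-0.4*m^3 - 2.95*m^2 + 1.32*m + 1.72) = -1.24*m^5 - 9.697*m^4 + 0.437000000000001*m^3 + 10.2216*m^2 + 1.0008*m - 1.7888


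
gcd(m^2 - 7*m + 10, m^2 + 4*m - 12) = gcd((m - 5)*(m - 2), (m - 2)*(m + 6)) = m - 2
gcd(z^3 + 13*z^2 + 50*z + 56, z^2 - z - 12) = 1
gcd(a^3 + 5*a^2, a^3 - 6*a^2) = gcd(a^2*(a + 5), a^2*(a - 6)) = a^2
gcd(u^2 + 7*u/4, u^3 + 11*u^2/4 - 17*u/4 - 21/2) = u + 7/4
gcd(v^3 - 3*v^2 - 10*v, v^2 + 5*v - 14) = 1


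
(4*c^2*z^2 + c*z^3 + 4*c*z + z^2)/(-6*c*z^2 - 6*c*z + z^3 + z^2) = (4*c^2*z + c*z^2 + 4*c + z)/(-6*c*z - 6*c + z^2 + z)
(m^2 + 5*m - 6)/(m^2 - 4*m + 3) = (m + 6)/(m - 3)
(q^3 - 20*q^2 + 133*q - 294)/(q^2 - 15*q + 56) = (q^2 - 13*q + 42)/(q - 8)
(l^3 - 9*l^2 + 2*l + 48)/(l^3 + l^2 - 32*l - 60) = (l^2 - 11*l + 24)/(l^2 - l - 30)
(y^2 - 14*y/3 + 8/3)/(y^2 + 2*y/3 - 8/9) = 3*(y - 4)/(3*y + 4)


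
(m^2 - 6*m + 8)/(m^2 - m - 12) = (m - 2)/(m + 3)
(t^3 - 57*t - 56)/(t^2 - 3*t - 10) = (-t^3 + 57*t + 56)/(-t^2 + 3*t + 10)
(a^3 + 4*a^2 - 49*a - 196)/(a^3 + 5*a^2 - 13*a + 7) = (a^2 - 3*a - 28)/(a^2 - 2*a + 1)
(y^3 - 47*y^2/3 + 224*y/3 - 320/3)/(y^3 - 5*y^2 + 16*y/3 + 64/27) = 9*(y^2 - 13*y + 40)/(9*y^2 - 21*y - 8)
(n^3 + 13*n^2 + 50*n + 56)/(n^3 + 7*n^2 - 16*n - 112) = (n + 2)/(n - 4)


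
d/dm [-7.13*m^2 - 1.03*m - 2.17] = -14.26*m - 1.03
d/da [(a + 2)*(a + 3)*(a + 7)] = 3*a^2 + 24*a + 41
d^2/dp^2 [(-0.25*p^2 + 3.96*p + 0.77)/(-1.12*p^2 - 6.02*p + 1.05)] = (-13.306048*p^3 - 4.031328*p^2 - 59.0916480000001*p - 107.132326)/(1.404928*p^6 + 22.654464*p^5 + 117.816384*p^4 + 175.690088*p^3 - 110.45286*p^2 + 19.91115*p - 1.157625)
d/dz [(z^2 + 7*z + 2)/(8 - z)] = (-z^2 + 16*z + 58)/(z^2 - 16*z + 64)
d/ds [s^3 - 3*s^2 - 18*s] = 3*s^2 - 6*s - 18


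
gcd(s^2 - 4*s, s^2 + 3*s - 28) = s - 4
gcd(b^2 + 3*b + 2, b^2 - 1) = b + 1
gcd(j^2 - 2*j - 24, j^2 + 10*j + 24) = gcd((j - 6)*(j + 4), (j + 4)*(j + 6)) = j + 4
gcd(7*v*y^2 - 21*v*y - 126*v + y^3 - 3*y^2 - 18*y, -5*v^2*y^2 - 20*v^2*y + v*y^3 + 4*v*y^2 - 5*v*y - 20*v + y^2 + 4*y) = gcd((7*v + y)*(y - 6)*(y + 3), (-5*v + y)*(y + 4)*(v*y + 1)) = 1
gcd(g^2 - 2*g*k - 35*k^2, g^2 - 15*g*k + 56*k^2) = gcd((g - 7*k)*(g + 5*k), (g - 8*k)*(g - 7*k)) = g - 7*k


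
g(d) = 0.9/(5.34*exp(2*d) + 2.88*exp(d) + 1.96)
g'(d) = 0.9*(-10.68*exp(2*d) - 2.88*exp(d))/(5.34*exp(2*d) + 2.88*exp(d) + 1.96)^2 = (-9.612*exp(d) - 2.592)*exp(d)/(5.34*exp(2*d) + 2.88*exp(d) + 1.96)^2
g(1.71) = 0.00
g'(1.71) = -0.01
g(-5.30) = 0.46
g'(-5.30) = -0.00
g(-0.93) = 0.23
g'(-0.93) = -0.16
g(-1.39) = 0.30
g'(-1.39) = -0.14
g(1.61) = 0.01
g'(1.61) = -0.01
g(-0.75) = 0.20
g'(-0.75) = -0.17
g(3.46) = 0.00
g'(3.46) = -0.00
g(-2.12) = 0.38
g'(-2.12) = -0.08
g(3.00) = 0.00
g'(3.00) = 0.00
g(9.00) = 0.00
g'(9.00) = 0.00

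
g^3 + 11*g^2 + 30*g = g*(g + 5)*(g + 6)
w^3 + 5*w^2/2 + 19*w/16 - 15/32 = (w - 1/4)*(w + 5/4)*(w + 3/2)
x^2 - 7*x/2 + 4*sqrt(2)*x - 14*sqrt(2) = (x - 7/2)*(x + 4*sqrt(2))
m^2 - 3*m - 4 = (m - 4)*(m + 1)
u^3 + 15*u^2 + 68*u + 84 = (u + 2)*(u + 6)*(u + 7)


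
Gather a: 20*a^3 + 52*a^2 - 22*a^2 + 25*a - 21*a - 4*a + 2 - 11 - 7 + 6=20*a^3 + 30*a^2 - 10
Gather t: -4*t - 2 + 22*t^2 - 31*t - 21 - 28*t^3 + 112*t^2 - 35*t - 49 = -28*t^3 + 134*t^2 - 70*t - 72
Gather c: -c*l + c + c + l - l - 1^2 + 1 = c*(2 - l)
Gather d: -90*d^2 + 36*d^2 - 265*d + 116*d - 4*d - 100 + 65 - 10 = -54*d^2 - 153*d - 45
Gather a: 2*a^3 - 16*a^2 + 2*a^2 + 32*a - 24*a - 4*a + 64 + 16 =2*a^3 - 14*a^2 + 4*a + 80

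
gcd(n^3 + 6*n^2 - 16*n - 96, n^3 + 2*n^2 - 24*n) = n^2 + 2*n - 24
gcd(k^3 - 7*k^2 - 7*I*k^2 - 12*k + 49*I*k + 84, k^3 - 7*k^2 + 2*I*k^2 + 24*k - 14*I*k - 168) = k^2 + k*(-7 - 4*I) + 28*I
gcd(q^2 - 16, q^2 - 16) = q^2 - 16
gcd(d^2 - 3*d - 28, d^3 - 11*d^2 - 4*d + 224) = d^2 - 3*d - 28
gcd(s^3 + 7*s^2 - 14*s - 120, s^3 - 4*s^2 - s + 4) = s - 4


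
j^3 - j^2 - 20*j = j*(j - 5)*(j + 4)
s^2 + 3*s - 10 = (s - 2)*(s + 5)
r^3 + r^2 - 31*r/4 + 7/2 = (r - 2)*(r - 1/2)*(r + 7/2)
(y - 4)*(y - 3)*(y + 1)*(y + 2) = y^4 - 4*y^3 - 7*y^2 + 22*y + 24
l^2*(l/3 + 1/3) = l^3/3 + l^2/3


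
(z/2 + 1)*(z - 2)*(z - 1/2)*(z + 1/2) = z^4/2 - 17*z^2/8 + 1/2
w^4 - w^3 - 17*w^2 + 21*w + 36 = (w - 3)^2*(w + 1)*(w + 4)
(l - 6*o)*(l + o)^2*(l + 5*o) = l^4 + l^3*o - 31*l^2*o^2 - 61*l*o^3 - 30*o^4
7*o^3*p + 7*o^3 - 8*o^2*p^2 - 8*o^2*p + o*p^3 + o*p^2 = (-7*o + p)*(-o + p)*(o*p + o)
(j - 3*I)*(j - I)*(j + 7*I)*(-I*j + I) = -I*j^4 + 3*j^3 + I*j^3 - 3*j^2 - 25*I*j^2 - 21*j + 25*I*j + 21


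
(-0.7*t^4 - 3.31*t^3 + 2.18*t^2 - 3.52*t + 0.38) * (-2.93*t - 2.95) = 2.051*t^5 + 11.7633*t^4 + 3.3771*t^3 + 3.8826*t^2 + 9.2706*t - 1.121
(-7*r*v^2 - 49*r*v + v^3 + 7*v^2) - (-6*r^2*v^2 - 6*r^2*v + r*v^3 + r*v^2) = 6*r^2*v^2 + 6*r^2*v - r*v^3 - 8*r*v^2 - 49*r*v + v^3 + 7*v^2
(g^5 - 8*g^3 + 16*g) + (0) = g^5 - 8*g^3 + 16*g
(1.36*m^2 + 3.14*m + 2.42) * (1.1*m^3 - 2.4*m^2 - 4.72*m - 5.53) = 1.496*m^5 + 0.19*m^4 - 11.2932*m^3 - 28.1496*m^2 - 28.7866*m - 13.3826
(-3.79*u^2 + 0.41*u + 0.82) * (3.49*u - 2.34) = -13.2271*u^3 + 10.2995*u^2 + 1.9024*u - 1.9188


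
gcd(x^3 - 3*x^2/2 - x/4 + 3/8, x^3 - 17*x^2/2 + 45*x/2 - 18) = x - 3/2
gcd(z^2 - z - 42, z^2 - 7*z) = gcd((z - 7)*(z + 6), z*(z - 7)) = z - 7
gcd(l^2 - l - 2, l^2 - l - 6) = 1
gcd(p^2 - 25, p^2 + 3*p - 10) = p + 5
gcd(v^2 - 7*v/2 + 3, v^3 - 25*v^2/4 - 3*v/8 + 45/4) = v - 3/2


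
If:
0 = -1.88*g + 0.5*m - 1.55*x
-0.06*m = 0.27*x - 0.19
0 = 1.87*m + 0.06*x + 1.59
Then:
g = -0.98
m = -0.88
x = 0.90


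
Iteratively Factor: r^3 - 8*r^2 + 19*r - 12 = (r - 3)*(r^2 - 5*r + 4) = (r - 4)*(r - 3)*(r - 1)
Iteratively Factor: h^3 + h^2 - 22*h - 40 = (h - 5)*(h^2 + 6*h + 8) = (h - 5)*(h + 4)*(h + 2)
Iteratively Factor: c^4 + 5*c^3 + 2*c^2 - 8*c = (c - 1)*(c^3 + 6*c^2 + 8*c) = (c - 1)*(c + 4)*(c^2 + 2*c) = (c - 1)*(c + 2)*(c + 4)*(c)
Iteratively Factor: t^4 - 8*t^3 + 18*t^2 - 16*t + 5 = (t - 1)*(t^3 - 7*t^2 + 11*t - 5) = (t - 5)*(t - 1)*(t^2 - 2*t + 1) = (t - 5)*(t - 1)^2*(t - 1)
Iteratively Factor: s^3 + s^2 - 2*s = (s)*(s^2 + s - 2) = s*(s + 2)*(s - 1)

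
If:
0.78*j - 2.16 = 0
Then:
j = 2.77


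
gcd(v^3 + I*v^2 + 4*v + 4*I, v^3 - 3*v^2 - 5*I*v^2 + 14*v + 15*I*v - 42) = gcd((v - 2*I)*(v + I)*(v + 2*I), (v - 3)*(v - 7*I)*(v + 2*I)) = v + 2*I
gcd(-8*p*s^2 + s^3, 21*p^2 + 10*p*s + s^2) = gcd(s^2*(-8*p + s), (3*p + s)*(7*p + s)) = 1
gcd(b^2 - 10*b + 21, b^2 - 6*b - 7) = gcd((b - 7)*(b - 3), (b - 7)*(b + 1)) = b - 7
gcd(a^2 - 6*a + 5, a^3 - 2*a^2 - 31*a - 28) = 1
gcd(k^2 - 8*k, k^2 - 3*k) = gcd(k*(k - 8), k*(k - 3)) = k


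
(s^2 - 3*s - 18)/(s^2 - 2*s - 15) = (s - 6)/(s - 5)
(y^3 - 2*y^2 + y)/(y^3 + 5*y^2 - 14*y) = (y^2 - 2*y + 1)/(y^2 + 5*y - 14)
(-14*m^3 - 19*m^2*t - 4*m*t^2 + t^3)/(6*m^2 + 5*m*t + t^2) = (-7*m^2 - 6*m*t + t^2)/(3*m + t)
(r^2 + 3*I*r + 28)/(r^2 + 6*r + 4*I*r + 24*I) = (r^2 + 3*I*r + 28)/(r^2 + r*(6 + 4*I) + 24*I)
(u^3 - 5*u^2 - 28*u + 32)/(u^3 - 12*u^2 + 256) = (u - 1)/(u - 8)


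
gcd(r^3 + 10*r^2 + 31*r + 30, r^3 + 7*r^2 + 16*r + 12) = r^2 + 5*r + 6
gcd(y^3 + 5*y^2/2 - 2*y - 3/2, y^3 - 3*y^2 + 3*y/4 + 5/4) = y^2 - y/2 - 1/2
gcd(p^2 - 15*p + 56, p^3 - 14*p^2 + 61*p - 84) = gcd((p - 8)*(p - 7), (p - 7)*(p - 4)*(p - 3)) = p - 7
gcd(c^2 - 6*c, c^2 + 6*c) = c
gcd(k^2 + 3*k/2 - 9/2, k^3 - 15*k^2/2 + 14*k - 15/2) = k - 3/2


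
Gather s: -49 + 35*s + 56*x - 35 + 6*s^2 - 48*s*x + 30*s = 6*s^2 + s*(65 - 48*x) + 56*x - 84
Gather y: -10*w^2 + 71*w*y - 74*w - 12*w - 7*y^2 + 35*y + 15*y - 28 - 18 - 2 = -10*w^2 - 86*w - 7*y^2 + y*(71*w + 50) - 48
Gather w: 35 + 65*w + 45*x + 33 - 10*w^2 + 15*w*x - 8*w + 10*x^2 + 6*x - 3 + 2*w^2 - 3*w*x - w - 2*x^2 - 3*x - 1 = -8*w^2 + w*(12*x + 56) + 8*x^2 + 48*x + 64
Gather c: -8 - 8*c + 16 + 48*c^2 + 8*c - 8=48*c^2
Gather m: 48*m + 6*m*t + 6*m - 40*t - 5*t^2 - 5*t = m*(6*t + 54) - 5*t^2 - 45*t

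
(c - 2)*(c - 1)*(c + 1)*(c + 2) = c^4 - 5*c^2 + 4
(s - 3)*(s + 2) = s^2 - s - 6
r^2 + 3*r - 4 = (r - 1)*(r + 4)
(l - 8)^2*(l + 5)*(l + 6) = l^4 - 5*l^3 - 82*l^2 + 224*l + 1920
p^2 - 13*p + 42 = (p - 7)*(p - 6)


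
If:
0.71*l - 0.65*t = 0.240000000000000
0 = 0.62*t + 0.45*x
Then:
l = 0.338028169014085 - 0.664470695138573*x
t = -0.725806451612903*x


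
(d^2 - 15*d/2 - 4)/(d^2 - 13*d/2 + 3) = (2*d^2 - 15*d - 8)/(2*d^2 - 13*d + 6)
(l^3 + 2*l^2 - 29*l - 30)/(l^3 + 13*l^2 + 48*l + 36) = (l - 5)/(l + 6)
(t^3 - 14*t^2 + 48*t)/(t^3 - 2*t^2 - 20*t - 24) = t*(t - 8)/(t^2 + 4*t + 4)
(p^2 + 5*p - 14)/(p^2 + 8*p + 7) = (p - 2)/(p + 1)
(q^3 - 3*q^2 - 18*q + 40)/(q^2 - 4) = (q^2 - q - 20)/(q + 2)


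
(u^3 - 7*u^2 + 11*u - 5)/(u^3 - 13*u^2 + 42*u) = (u^3 - 7*u^2 + 11*u - 5)/(u*(u^2 - 13*u + 42))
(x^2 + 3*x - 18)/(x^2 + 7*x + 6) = (x - 3)/(x + 1)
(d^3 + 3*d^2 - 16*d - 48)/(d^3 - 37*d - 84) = (d - 4)/(d - 7)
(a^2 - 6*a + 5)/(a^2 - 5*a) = (a - 1)/a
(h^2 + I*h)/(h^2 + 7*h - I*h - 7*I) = h*(h + I)/(h^2 + h*(7 - I) - 7*I)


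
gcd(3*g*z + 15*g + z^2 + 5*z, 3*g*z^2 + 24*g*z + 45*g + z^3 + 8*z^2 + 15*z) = 3*g*z + 15*g + z^2 + 5*z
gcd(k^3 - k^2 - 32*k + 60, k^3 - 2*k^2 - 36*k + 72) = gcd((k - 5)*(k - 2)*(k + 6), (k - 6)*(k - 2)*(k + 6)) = k^2 + 4*k - 12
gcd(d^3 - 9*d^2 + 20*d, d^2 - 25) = d - 5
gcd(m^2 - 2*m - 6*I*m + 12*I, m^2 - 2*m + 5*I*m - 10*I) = m - 2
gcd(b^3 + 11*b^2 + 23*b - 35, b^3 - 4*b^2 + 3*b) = b - 1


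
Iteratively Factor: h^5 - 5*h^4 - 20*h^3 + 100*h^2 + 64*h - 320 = (h + 4)*(h^4 - 9*h^3 + 16*h^2 + 36*h - 80) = (h - 2)*(h + 4)*(h^3 - 7*h^2 + 2*h + 40) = (h - 2)*(h + 2)*(h + 4)*(h^2 - 9*h + 20) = (h - 4)*(h - 2)*(h + 2)*(h + 4)*(h - 5)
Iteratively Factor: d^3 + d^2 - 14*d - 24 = (d + 3)*(d^2 - 2*d - 8) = (d - 4)*(d + 3)*(d + 2)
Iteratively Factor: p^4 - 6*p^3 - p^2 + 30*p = (p - 3)*(p^3 - 3*p^2 - 10*p) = p*(p - 3)*(p^2 - 3*p - 10) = p*(p - 5)*(p - 3)*(p + 2)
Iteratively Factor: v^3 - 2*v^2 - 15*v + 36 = (v - 3)*(v^2 + v - 12) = (v - 3)^2*(v + 4)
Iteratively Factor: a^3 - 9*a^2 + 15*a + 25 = (a - 5)*(a^2 - 4*a - 5) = (a - 5)^2*(a + 1)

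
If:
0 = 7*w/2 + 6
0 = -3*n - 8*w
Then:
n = 32/7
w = -12/7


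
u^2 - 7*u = u*(u - 7)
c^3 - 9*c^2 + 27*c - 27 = (c - 3)^3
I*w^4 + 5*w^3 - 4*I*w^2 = w^2*(w - 4*I)*(I*w + 1)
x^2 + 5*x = x*(x + 5)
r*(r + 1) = r^2 + r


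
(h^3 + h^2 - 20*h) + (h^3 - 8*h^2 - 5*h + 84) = 2*h^3 - 7*h^2 - 25*h + 84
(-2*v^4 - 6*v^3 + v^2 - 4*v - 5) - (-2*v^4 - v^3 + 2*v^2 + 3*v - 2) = -5*v^3 - v^2 - 7*v - 3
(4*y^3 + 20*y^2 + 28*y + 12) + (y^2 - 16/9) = 4*y^3 + 21*y^2 + 28*y + 92/9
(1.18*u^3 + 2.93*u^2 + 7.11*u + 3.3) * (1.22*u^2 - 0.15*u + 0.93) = 1.4396*u^5 + 3.3976*u^4 + 9.3321*u^3 + 5.6844*u^2 + 6.1173*u + 3.069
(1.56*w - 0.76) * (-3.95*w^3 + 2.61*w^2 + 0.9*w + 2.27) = -6.162*w^4 + 7.0736*w^3 - 0.5796*w^2 + 2.8572*w - 1.7252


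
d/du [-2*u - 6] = -2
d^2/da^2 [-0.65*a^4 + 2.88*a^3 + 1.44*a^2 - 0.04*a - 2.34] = -7.8*a^2 + 17.28*a + 2.88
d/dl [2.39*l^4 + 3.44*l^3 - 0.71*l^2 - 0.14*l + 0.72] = 9.56*l^3 + 10.32*l^2 - 1.42*l - 0.14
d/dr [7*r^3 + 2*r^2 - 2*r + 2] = 21*r^2 + 4*r - 2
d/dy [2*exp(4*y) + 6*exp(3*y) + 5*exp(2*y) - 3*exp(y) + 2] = (8*exp(3*y) + 18*exp(2*y) + 10*exp(y) - 3)*exp(y)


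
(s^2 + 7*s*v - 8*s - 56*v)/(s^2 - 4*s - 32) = (s + 7*v)/(s + 4)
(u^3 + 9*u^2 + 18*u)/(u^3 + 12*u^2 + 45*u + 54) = u/(u + 3)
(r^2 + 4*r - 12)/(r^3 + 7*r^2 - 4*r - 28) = (r + 6)/(r^2 + 9*r + 14)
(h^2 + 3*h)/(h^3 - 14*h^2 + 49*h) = (h + 3)/(h^2 - 14*h + 49)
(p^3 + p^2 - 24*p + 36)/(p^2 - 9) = (p^2 + 4*p - 12)/(p + 3)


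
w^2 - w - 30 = (w - 6)*(w + 5)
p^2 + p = p*(p + 1)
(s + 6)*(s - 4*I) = s^2 + 6*s - 4*I*s - 24*I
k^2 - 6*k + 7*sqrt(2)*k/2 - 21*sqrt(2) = (k - 6)*(k + 7*sqrt(2)/2)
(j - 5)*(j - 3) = j^2 - 8*j + 15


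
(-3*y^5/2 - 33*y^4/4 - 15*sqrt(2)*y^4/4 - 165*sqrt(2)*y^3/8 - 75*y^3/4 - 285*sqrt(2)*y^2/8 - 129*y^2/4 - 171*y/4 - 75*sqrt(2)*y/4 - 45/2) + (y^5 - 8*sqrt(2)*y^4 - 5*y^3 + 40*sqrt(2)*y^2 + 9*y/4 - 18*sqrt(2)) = -y^5/2 - 47*sqrt(2)*y^4/4 - 33*y^4/4 - 165*sqrt(2)*y^3/8 - 95*y^3/4 - 129*y^2/4 + 35*sqrt(2)*y^2/8 - 81*y/2 - 75*sqrt(2)*y/4 - 18*sqrt(2) - 45/2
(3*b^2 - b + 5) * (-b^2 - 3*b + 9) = -3*b^4 - 8*b^3 + 25*b^2 - 24*b + 45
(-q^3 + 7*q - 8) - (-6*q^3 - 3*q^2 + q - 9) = 5*q^3 + 3*q^2 + 6*q + 1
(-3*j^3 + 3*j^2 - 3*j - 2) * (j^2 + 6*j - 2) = -3*j^5 - 15*j^4 + 21*j^3 - 26*j^2 - 6*j + 4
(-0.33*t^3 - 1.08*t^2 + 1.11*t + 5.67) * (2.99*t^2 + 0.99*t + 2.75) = -0.9867*t^5 - 3.5559*t^4 + 1.3422*t^3 + 15.0822*t^2 + 8.6658*t + 15.5925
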